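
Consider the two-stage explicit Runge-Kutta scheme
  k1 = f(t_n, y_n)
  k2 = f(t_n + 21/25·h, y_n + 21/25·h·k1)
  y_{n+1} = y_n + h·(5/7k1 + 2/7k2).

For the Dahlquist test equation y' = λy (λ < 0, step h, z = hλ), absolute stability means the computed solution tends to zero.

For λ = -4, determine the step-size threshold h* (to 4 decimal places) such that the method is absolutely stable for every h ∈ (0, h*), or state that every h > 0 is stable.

Set f=λy, z=hλ:
  k1=λy_n ⇒ h·k1=z·y_n;  k2=λ(1+21/25z)y_n ⇒ h·k2=z(1+21/25z)y_n
  y_{n+1}/y_n = 1 + 5/7z + 2/7z(1+21/25z) = 1 + z + 6/25z²
  so R(z) = 1 + z + 6/25z².

Boundary: |R(x)|=1, x<0.
x=-1.29: |R|=0.1094
R=1: x+6/25x²=0 ⇒ x=−25/6=-4.1667; min R=1−1/(4·6/25)=-0.0417>−1
Confirm numerically:
  x=-3.262: |R|=0.29175 <1
  x=-2.725: |R|=0.05715 <1
  x=-1.727: |R|=0.01119 <1
  x=-4.521: |R|=1.38447 >1
  x=-4.407: |R|=1.25420 >1
  x=-4.346: |R|=1.18705 >1
So |R|<1 on (-4.1667, 0).

(-4.1667,0); λ=-4 ⇒ h* = (25/6)/4 = 1.0417.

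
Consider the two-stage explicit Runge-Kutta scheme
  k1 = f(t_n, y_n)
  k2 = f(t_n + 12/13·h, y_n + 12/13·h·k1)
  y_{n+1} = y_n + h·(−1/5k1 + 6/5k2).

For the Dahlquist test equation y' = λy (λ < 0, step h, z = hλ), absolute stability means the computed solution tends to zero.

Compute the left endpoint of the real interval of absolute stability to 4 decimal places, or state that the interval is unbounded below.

On y'=λy, z=hλ:
  k1=λy_n ⇒ h·k1=z·y_n;  k2=λ(1+12/13z)y_n ⇒ h·k2=z(1+12/13z)y_n
  y_{n+1}/y_n = 1 − 1/5z + 6/5z(1+12/13z) = 1 + z + 72/65z²
  R(z) = 1 + z + 72/65z².

Solve |R(x)|<1 on ℝ⁻.
x=-1.38: |R|=1.7295
R=1: x+72/65x²=0 ⇒ x=−65/72=-0.9028; min R=1−1/(4·72/65)=0.7743>−1
Confirm numerically:
  x=-0.684: |R|=0.83424 <1
  x=-0.557: |R|=0.78666 <1
  x=-0.506: |R|=0.77761 <1
  x=-1.341: |R|=1.65094 >1
  x=-1.177: |R|=1.35752 >1
  x=-1.094: |R|=1.23173 >1
Stable set (-0.9028, 0).

z* = -0.9028.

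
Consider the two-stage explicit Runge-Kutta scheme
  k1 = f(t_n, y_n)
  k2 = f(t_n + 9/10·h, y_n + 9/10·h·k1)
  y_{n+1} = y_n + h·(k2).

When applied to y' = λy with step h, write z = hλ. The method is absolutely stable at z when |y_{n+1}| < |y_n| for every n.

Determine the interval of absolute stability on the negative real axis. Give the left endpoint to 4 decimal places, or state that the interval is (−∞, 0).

On y'=λy, z=hλ:
  k1=λy_n ⇒ h·k1=z·y_n;  k2=λ(1+9/10z)y_n ⇒ h·k2=z(1+9/10z)y_n
  y_{n+1}/y_n = 1 + z(1+9/10z) = 1 + z + 9/10z²
  R(z) = 1 + z + 9/10z².

Solve |R(x)|<1 on ℝ⁻.
x=-0.43: |R|=0.7364
R=1: x+9/10x²=0 ⇒ x=−10/9=-1.1111; min R=1−1/(4·9/10)=0.7222>−1
Confirm numerically:
  x=-1.045: |R|=0.93782 <1
  x=-0.931: |R|=0.84908 <1
  x=-0.632: |R|=0.72748 <1
  x=-0.610: |R|=0.72489 <1
  x=-1.647: |R|=1.79435 >1
  x=-1.289: |R|=1.20637 >1
Interval (-1.1111, 0).

z∈(-1.1111,0).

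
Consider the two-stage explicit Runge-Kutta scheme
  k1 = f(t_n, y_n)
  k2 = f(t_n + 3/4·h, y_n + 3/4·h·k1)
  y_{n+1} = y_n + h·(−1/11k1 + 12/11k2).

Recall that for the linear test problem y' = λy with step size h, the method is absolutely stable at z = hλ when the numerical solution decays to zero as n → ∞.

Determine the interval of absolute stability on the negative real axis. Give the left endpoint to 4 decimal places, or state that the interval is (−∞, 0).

On y'=λy, z=hλ:
  k1=λy_n ⇒ h·k1=z·y_n;  k2=λ(1+3/4z)y_n ⇒ h·k2=z(1+3/4z)y_n
  y_{n+1}/y_n = 1 − 1/11z + 12/11z(1+3/4z) = 1 + z + 9/11z²
  ⇒ R(z) = 1 + z + 9/11z².

Need |R(x)|<1, x<0.
x=-0.93: |R|=0.7776
R=1: x+9/11x²=0 ⇒ x=−11/9=-1.2222; min R=1−1/(4·9/11)=0.6944>−1
Confirm numerically:
  x=-1.114: |R|=0.90136 <1
  x=-0.659: |R|=0.69632 <1
  x=-0.642: |R|=0.69523 <1
  x=-0.602: |R|=0.69451 <1
  x=-1.814: |R|=1.87831 >1
  x=-1.719: |R|=1.69870 >1
So |R|<1 on (-1.2222, 0).

(-1.2222, 0).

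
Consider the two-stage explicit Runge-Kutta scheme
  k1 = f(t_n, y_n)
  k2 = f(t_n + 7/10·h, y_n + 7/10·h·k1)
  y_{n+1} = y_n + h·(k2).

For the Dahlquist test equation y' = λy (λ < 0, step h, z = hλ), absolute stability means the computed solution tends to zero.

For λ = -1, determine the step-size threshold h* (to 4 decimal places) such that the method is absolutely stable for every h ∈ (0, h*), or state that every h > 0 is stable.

Set f=λy, z=hλ:
  k1=λy_n ⇒ h·k1=z·y_n;  k2=λ(1+7/10z)y_n ⇒ h·k2=z(1+7/10z)y_n
  y_{n+1}/y_n = 1 + z(1+7/10z) = 1 + z + 7/10z²
  ⇒ R(z) = 1 + z + 7/10z².

Find x<0 with |R(x)|<1.
x=-1.73: |R|=1.3650
R=1: x+7/10x²=0 ⇒ x=−10/7=-1.4286; min R=1−1/(4·7/10)=0.6429>−1
Confirm numerically:
  x=-1.266: |R|=0.85593 <1
  x=-1.013: |R|=0.70532 <1
  x=-1.001: |R|=0.70040 <1
  x=-1.773: |R|=1.42747 >1
  x=-1.544: |R|=1.12476 >1
So |R|<1 on (-1.4286, 0).

(-1.4286,0); λ=-1 ⇒ h* = (10/7)/1 = 1.4286.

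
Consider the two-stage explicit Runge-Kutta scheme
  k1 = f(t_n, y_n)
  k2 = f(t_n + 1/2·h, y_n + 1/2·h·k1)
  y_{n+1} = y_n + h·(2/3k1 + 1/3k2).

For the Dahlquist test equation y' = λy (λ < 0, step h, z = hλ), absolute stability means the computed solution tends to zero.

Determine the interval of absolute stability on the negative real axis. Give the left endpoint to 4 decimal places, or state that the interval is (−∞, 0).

On y'=λy, z=hλ:
  k1=λy_n ⇒ h·k1=z·y_n;  k2=λ(1+1/2z)y_n ⇒ h·k2=z(1+1/2z)y_n
  y_{n+1}/y_n = 1 + 2/3z + 1/3z(1+1/2z) = 1 + z + 1/6z²
  Hence R(z) = 1 + z + 1/6z².

Need |R(x)|<1, x<0.
x=-1.57: |R|=0.1592
R=1: x+1/6x²=0 ⇒ x=−6=-6.0000; min R=1−1/(4·1/6)=-0.5000>−1
Confirm numerically:
  x=-5.492: |R|=0.53501 <1
  x=-5.007: |R|=0.17134 <1
  x=-3.941: |R|=0.35242 <1
  x=-6.445: |R|=1.47800 >1
  x=-6.299: |R|=1.31390 >1
Interval (-6.0000, 0).

(-6.0000, 0).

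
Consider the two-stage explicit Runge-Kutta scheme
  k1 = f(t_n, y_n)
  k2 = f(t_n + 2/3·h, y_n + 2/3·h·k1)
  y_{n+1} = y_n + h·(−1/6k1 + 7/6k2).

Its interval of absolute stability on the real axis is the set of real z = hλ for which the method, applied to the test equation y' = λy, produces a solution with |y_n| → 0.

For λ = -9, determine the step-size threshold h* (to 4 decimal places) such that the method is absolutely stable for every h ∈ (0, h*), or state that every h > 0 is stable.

(-1.2857,0); λ=-9 ⇒ h* = (9/7)/9 = 0.1429.

Test eqn y'=λy, z=hλ:
  k1=λy_n ⇒ h·k1=z·y_n;  k2=λ(1+2/3z)y_n ⇒ h·k2=z(1+2/3z)y_n
  y_{n+1}/y_n = 1 − 1/6z + 7/6z(1+2/3z) = 1 + z + 7/9z²
  so R(z) = 1 + z + 7/9z².

Need |R(x)|<1, x<0.
x=-1.67: |R|=1.4991
R=1: x+7/9x²=0 ⇒ x=−9/7=-1.2857; min R=1−1/(4·7/9)=0.6786>−1
Confirm numerically:
  x=-0.969: |R|=0.76130 <1
  x=-0.941: |R|=0.74771 <1
  x=-0.786: |R|=0.69451 <1
  x=-0.736: |R|=0.68532 <1
  x=-1.837: |R|=1.78766 >1
  x=-1.728: |R|=1.59443 >1
  x=-1.414: |R|=1.14109 >1
So |R|<1 on (-1.2857, 0).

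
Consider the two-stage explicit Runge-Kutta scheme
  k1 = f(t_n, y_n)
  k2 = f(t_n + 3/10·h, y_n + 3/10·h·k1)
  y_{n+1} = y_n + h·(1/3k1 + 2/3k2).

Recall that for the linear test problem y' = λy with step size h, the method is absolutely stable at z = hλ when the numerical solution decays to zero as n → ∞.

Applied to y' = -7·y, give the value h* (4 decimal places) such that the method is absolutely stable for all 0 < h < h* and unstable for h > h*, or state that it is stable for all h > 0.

On y'=λy, z=hλ:
  k1=λy_n ⇒ h·k1=z·y_n;  k2=λ(1+3/10z)y_n ⇒ h·k2=z(1+3/10z)y_n
  y_{n+1}/y_n = 1 + 1/3z + 2/3z(1+3/10z) = 1 + z + 1/5z²
  ⇒ R(z) = 1 + z + 1/5z².

Find x<0 with |R(x)|<1.
x=-0.65: |R|=0.4345
R=1: x+1/5x²=0 ⇒ x=−5=-5.0000; min R=1−1/(4·1/5)=-0.2500>−1
Confirm numerically:
  x=-4.794: |R|=0.80249 <1
  x=-4.318: |R|=0.41102 <1
  x=-2.050: |R|=0.20950 <1
  x=-2.036: |R|=0.20694 <1
  x=-5.395: |R|=1.42620 >1
  x=-5.387: |R|=1.41695 >1
So |R|<1 on (-5.0000, 0).

(-5.0000,0); λ=-7 ⇒ h* = (5)/7 = 0.7143.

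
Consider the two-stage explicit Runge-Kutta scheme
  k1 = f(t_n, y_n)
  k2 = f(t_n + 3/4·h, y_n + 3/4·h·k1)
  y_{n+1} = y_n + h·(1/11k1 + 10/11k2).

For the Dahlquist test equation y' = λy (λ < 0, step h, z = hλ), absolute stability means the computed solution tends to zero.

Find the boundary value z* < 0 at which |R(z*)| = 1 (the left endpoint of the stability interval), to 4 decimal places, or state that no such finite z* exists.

With y'=λy (z=hλ):
  k1=λy_n ⇒ h·k1=z·y_n;  k2=λ(1+3/4z)y_n ⇒ h·k2=z(1+3/4z)y_n
  y_{n+1}/y_n = 1 + 1/11z + 10/11z(1+3/4z) = 1 + z + 15/22z²
  ⇒ R(z) = 1 + z + 15/22z².

Need |R(x)|<1, x<0.
x=-1.74: |R|=1.3243
R=1: x+15/22x²=0 ⇒ x=−22/15=-1.4667; min R=1−1/(4·15/22)=0.6333>−1
Confirm numerically:
  x=-1.239: |R|=0.80767 <1
  x=-1.196: |R|=0.77928 <1
  x=-0.831: |R|=0.63984 <1
  x=-0.760: |R|=0.63382 <1
  x=-2.024: |R|=1.76912 >1
  x=-1.740: |R|=1.32427 >1
  x=-1.714: |R|=1.28904 >1
Stable set (-1.4667, 0).

z* = -1.4667.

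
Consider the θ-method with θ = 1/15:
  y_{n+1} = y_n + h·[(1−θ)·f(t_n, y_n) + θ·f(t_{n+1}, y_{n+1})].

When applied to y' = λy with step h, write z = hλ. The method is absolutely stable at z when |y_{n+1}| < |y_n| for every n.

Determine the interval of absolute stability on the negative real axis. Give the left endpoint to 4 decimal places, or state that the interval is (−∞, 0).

(-2.3077, 0).

On y'=λy, z=hλ:
  y_{n+1} = y_n + z·[14/15·y_n + 1/15·y_{n+1}] ⇒ (1 − 1/15z)y_{n+1} = (1 + 14/15z)y_n
  ⇒ R(z) = (1 + 14/15z)/(1 − 1/15z).

Find x<0 with |R(x)|<1.
x=-1.35: |R|=0.2385
R=−1: 1+14/15x = −1+1/15x ⇒ -13/15x=2 ⇒ x=2/(-13/15)=-2.3077
Confirm numerically:
  x=-1.948: |R|=0.72410 <1
  x=-1.460: |R|=0.33050 <1
  x=-1.280: |R|=0.17936 <1
  x=-2.499: |R|=1.14212 >1
  x=-2.379: |R|=1.05334 >1
  x=-2.347: |R|=1.02946 >1
Stable set (-2.3077, 0).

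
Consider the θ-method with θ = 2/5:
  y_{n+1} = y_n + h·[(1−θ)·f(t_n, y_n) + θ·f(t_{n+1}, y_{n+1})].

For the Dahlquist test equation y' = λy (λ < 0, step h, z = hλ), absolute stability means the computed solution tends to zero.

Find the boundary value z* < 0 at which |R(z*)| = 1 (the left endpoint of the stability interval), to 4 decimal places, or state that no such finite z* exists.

Test eqn y'=λy, z=hλ:
  y_{n+1} = y_n + z·[3/5·y_n + 2/5·y_{n+1}] ⇒ (1 − 2/5z)y_{n+1} = (1 + 3/5z)y_n
  R(z) = (1 + 3/5z)/(1 − 2/5z).

Need |R(x)|<1, x<0.
x=-1.59: |R|=0.0281
R=−1: 1+3/5x = −1+2/5x ⇒ -1/5x=2 ⇒ x=2/(-1/5)=-10.0000
Confirm numerically:
  x=-8.990: |R|=0.95605 <1
  x=-7.971: |R|=0.90311 <1
  x=-5.916: |R|=0.75737 <1
  x=-10.392: |R|=1.01520 >1
  x=-10.384: |R|=1.01490 >1
  x=-10.166: |R|=1.00655 >1
So |R|<1 on (-10.0000, 0).

left endpoint -10.0000.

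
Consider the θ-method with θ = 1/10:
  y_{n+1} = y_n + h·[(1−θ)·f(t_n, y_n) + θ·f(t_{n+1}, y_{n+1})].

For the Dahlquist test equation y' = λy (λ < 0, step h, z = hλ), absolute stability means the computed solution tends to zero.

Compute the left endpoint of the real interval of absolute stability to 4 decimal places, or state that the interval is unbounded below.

With y'=λy (z=hλ):
  y_{n+1} = y_n + z·[9/10·y_n + 1/10·y_{n+1}] ⇒ (1 − 1/10z)y_{n+1} = (1 + 9/10z)y_n
  R(z) = (1 + 9/10z)/(1 − 1/10z).

Boundary: |R(x)|=1, x<0.
x=-0.47: |R|=0.5511
R=−1: 1+9/10x = −1+1/10x ⇒ -4/5x=2 ⇒ x=2/(-4/5)=-2.5000
Confirm numerically:
  x=-2.463: |R|=0.97625 <1
  x=-2.261: |R|=0.84406 <1
  x=-2.239: |R|=0.82940 <1
  x=-1.959: |R|=0.63810 <1
  x=-3.077: |R|=1.35299 >1
  x=-3.069: |R|=1.34831 >1
  x=-2.573: |R|=1.04645 >1
Stable set (-2.5000, 0).

z* = -2.5000.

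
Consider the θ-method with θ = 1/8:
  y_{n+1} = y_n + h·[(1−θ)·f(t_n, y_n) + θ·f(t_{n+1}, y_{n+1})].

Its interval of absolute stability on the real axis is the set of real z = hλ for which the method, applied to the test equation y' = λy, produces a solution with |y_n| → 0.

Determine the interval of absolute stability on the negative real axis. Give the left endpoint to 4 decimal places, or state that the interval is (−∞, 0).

z∈(-2.6667,0).

Set f=λy, z=hλ:
  y_{n+1} = y_n + z·[7/8·y_n + 1/8·y_{n+1}] ⇒ (1 − 1/8z)y_{n+1} = (1 + 7/8z)y_n
  ⇒ R(z) = (1 + 7/8z)/(1 − 1/8z).

Need |R(x)|<1, x<0.
x=-1.05: |R|=0.0718
R=−1: 1+7/8x = −1+1/8x ⇒ -3/4x=2 ⇒ x=2/(-3/4)=-2.6667
Confirm numerically:
  x=-2.192: |R|=0.72057 <1
  x=-1.835: |R|=0.49263 <1
  x=-1.614: |R|=0.34304 <1
  x=-1.228: |R|=0.06459 <1
  x=-3.135: |R|=1.25236 >1
  x=-3.070: |R|=1.21861 >1
  x=-2.988: |R|=1.17546 >1
Stable set (-2.6667, 0).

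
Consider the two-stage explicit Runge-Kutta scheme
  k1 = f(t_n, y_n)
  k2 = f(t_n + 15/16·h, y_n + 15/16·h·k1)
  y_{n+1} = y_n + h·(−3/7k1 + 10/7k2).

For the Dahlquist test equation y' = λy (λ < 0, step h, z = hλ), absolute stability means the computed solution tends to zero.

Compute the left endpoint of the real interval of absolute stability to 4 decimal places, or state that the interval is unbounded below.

z* = -0.7467.

Test eqn y'=λy, z=hλ:
  k1=λy_n ⇒ h·k1=z·y_n;  k2=λ(1+15/16z)y_n ⇒ h·k2=z(1+15/16z)y_n
  y_{n+1}/y_n = 1 − 3/7z + 10/7z(1+15/16z) = 1 + z + 75/56z²
  R(z) = 1 + z + 75/56z².

Boundary: |R(x)|=1, x<0.
x=-1.5: |R|=2.5134
R=1: x+75/56x²=0 ⇒ x=−56/75=-0.7467; min R=1−1/(4·75/56)=0.8133>−1
Confirm numerically:
  x=-0.640: |R|=0.90857 <1
  x=-0.577: |R|=0.86889 <1
  x=-0.454: |R|=0.82205 <1
  x=-1.334: |R|=2.04933 >1
  x=-1.301: |R|=1.96588 >1
  x=-0.820: |R|=1.08054 >1
Interval (-0.7467, 0).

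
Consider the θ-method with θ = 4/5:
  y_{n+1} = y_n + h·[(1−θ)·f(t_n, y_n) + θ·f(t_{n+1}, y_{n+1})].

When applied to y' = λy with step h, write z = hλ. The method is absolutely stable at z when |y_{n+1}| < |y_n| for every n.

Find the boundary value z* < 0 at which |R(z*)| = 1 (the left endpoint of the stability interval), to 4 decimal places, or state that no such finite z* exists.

unbounded; (−∞, 0).

With y'=λy (z=hλ):
  y_{n+1} = y_n + z·[1/5·y_n + 4/5·y_{n+1}] ⇒ (1 − 4/5z)y_{n+1} = (1 + 1/5z)y_n
  Hence R(z) = (1 + 1/5z)/(1 − 4/5z).

Need |R(x)|<1, x<0.
x=-0.8: |R|=0.5122
x=-2: |R|=0.2308
x=-10: |R|=0.1111
x=-100: |R|=0.2346
θ=4/5≥1/2 ⇒ |1+1/5x|<|1−4/5x| ∀x<0 ⇒ unbounded interval.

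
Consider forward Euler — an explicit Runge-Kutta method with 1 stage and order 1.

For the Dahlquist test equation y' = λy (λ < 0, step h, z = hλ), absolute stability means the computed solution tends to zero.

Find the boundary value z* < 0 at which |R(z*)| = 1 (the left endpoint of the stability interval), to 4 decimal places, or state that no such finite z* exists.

z* = -2.0000.

With y'=λy (z=hλ):
  order 1, 1-stage ⇒ R(z)=1+z
  (e.g. R(-1.04)=-0.04000, |R|=0.04000)

Solve |R(x)|<1 on ℝ⁻.
x=-1.04: |R|=0.0400
|R(-2.24)|=1.2400 |R(-1.9)|=0.9000 |R(-0.9)|=0.1000
Bisect:
  x_lo=-2.6253 |R|=1.6253  x_hi=-0.3964 |R|=0.6036
  mid=-1.51088 |R|=0.51088 →hi
  mid=-2.06811 |R|=1.06811 →lo
  mid=-1.78950 |R|=0.78950 →hi
  mid=-1.92880 |R|=0.92880 →hi
  mid=-1.99846 |R|=0.99846 →hi
  mid=-2.03329 |R|=1.03329 →lo
  mid=-2.01587 |R|=1.01587 →lo
  mid=-2.00717 |R|=1.00717 →lo
  mid=-2.00281 |R|=1.00281 →lo
  ...
  [-2.00009,-1.99995] ⇒ x*=-2.0000
Stable set (-2.0000, 0).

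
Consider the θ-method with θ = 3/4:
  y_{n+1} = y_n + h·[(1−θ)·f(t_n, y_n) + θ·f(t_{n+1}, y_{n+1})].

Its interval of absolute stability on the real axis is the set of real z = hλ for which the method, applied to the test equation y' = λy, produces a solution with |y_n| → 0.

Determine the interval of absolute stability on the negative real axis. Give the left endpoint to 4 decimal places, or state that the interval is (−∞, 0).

Set f=λy, z=hλ:
  y_{n+1} = y_n + z·[1/4·y_n + 3/4·y_{n+1}] ⇒ (1 − 3/4z)y_{n+1} = (1 + 1/4z)y_n
  Hence R(z) = (1 + 1/4z)/(1 − 3/4z).

Boundary: |R(x)|=1, x<0.
x=-1.57: |R|=0.2790
x=-2: |R|=0.2000
x=-10: |R|=0.1765
x=-100: |R|=0.3158
θ=3/4≥1/2 ⇒ |1+1/4x|<|1−3/4x| ∀x<0 ⇒ unbounded interval.

unbounded; (−∞, 0).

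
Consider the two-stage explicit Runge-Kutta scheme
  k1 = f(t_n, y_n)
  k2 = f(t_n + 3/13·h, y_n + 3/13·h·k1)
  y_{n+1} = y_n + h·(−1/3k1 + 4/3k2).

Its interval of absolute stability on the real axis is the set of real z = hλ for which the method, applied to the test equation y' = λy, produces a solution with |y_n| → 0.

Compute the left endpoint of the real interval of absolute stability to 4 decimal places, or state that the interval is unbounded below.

z* = -3.2500.

Test eqn y'=λy, z=hλ:
  k1=λy_n ⇒ h·k1=z·y_n;  k2=λ(1+3/13z)y_n ⇒ h·k2=z(1+3/13z)y_n
  y_{n+1}/y_n = 1 − 1/3z + 4/3z(1+3/13z) = 1 + z + 4/13z²
  ⇒ R(z) = 1 + z + 4/13z².

Need |R(x)|<1, x<0.
x=-0.84: |R|=0.3771
R=1: x+4/13x²=0 ⇒ x=−13/4=-3.2500; min R=1−1/(4·4/13)=0.1875>−1
Confirm numerically:
  x=-2.560: |R|=0.45649 <1
  x=-1.531: |R|=0.19022 <1
  x=-1.320: |R|=0.21612 <1
  x=-3.840: |R|=1.69711 >1
  x=-3.815: |R|=1.66322 >1
So |R|<1 on (-3.2500, 0).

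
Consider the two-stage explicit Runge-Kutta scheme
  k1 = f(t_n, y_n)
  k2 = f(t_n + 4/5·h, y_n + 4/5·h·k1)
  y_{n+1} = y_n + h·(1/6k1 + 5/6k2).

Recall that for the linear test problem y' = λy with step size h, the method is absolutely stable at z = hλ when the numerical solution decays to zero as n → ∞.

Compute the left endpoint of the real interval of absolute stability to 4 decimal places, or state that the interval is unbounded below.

z* = -1.5000.

On y'=λy, z=hλ:
  k1=λy_n ⇒ h·k1=z·y_n;  k2=λ(1+4/5z)y_n ⇒ h·k2=z(1+4/5z)y_n
  y_{n+1}/y_n = 1 + 1/6z + 5/6z(1+4/5z) = 1 + z + 2/3z²
  ⇒ R(z) = 1 + z + 2/3z².

Need |R(x)|<1, x<0.
x=-0.7: |R|=0.6267
R=1: x+2/3x²=0 ⇒ x=−3/2=-1.5000; min R=1−1/(4·2/3)=0.6250>−1
Confirm numerically:
  x=-1.026: |R|=0.67578 <1
  x=-0.957: |R|=0.65357 <1
  x=-0.881: |R|=0.63644 <1
  x=-2.044: |R|=1.74129 >1
  x=-1.900: |R|=1.50667 >1
  x=-1.573: |R|=1.07655 >1
Interval (-1.5000, 0).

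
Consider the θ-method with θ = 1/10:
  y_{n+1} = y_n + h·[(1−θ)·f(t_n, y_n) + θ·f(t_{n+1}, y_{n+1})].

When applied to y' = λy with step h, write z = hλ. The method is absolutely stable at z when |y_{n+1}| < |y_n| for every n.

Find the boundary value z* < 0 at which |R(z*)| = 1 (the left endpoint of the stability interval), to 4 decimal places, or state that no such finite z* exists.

Test eqn y'=λy, z=hλ:
  y_{n+1} = y_n + z·[9/10·y_n + 1/10·y_{n+1}] ⇒ (1 − 1/10z)y_{n+1} = (1 + 9/10z)y_n
  so R(z) = (1 + 9/10z)/(1 − 1/10z).

Find x<0 with |R(x)|<1.
x=-1.51: |R|=0.3119
R=−1: 1+9/10x = −1+1/10x ⇒ -4/5x=2 ⇒ x=2/(-4/5)=-2.5000
Confirm numerically:
  x=-2.298: |R|=0.86860 <1
  x=-1.733: |R|=0.47703 <1
  x=-1.544: |R|=0.33749 <1
  x=-3.002: |R|=1.30888 >1
  x=-2.568: |R|=1.04328 >1
So |R|<1 on (-2.5000, 0).

z* = -2.5000.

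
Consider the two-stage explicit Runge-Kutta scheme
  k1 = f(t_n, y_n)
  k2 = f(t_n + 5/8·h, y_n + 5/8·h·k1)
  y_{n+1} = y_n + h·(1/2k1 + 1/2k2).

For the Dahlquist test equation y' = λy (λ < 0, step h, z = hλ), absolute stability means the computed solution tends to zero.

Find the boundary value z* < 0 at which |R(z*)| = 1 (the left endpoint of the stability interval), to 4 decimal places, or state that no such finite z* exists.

Set f=λy, z=hλ:
  k1=λy_n ⇒ h·k1=z·y_n;  k2=λ(1+5/8z)y_n ⇒ h·k2=z(1+5/8z)y_n
  y_{n+1}/y_n = 1 + 1/2z + 1/2z(1+5/8z) = 1 + z + 5/16z²
  so R(z) = 1 + z + 5/16z².

Need |R(x)|<1, x<0.
x=-0.69: |R|=0.4588
R=1: x+5/16x²=0 ⇒ x=−16/5=-3.2000; min R=1−1/(4·5/16)=0.2000>−1
Confirm numerically:
  x=-2.760: |R|=0.62050 <1
  x=-2.577: |R|=0.49829 <1
  x=-2.270: |R|=0.34028 <1
  x=-2.127: |R|=0.28679 <1
  x=-3.716: |R|=1.59921 >1
  x=-3.398: |R|=1.21025 >1
  x=-3.377: |R|=1.18679 >1
Interval (-3.2000, 0).

left endpoint -3.2000.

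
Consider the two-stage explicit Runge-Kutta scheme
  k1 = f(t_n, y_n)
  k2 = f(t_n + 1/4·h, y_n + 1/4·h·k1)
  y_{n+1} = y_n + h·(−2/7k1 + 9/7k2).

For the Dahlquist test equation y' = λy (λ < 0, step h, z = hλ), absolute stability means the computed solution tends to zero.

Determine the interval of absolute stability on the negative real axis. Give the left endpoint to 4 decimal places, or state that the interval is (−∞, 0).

(-3.1111, 0).

On y'=λy, z=hλ:
  k1=λy_n ⇒ h·k1=z·y_n;  k2=λ(1+1/4z)y_n ⇒ h·k2=z(1+1/4z)y_n
  y_{n+1}/y_n = 1 − 2/7z + 9/7z(1+1/4z) = 1 + z + 9/28z²
  ⇒ R(z) = 1 + z + 9/28z².

Boundary: |R(x)|=1, x<0.
x=-1.72: |R|=0.2309
R=1: x+9/28x²=0 ⇒ x=−28/9=-3.1111; min R=1−1/(4·9/28)=0.2222>−1
Confirm numerically:
  x=-2.392: |R|=0.44711 <1
  x=-2.151: |R|=0.33619 <1
  x=-1.508: |R|=0.22295 <1
  x=-3.517: |R|=1.45884 >1
  x=-3.364: |R|=1.27345 >1
Stable set (-3.1111, 0).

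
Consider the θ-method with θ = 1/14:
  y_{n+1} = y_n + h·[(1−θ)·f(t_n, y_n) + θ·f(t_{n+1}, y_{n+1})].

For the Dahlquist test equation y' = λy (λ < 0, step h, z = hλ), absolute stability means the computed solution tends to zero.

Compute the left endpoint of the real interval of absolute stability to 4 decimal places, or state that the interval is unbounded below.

left endpoint -2.3333.

With y'=λy (z=hλ):
  y_{n+1} = y_n + z·[13/14·y_n + 1/14·y_{n+1}] ⇒ (1 − 1/14z)y_{n+1} = (1 + 13/14z)y_n
  Hence R(z) = (1 + 13/14z)/(1 − 1/14z).

Find x<0 with |R(x)|<1.
x=-1.08: |R|=0.0027
R=−1: 1+13/14x = −1+1/14x ⇒ -6/7x=2 ⇒ x=2/(-6/7)=-2.3333
Confirm numerically:
  x=-2.162: |R|=0.87279 <1
  x=-1.947: |R|=0.70929 <1
  x=-1.630: |R|=0.46001 <1
  x=-1.226: |R|=0.12728 <1
  x=-2.906: |R|=1.40648 >1
  x=-2.356: |R|=1.01663 >1
Interval (-2.3333, 0).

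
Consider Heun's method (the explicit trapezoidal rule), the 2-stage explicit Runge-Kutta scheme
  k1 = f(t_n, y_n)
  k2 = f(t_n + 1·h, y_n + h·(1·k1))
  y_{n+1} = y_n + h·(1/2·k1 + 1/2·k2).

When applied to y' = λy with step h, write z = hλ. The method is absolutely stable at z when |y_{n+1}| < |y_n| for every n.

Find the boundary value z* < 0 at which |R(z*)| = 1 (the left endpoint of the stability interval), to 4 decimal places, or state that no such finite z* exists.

z* = -2.0000.

On y'=λy, z=hλ:
  order 2, 2-stage ⇒ R(z)=1+z+z^2/2
  (e.g. R(-1.19)=0.51805, |R|=0.51805)

Find x<0 with |R(x)|<1.
x=-1.19: |R|=0.5181
|R(-2.04)|=1.0408 |R(-1.81)|=0.8281 |R(-0.56)|=0.5968
Bisect:
  x_lo=-2.3233 |R|=1.3755  x_hi=-0.2782 |R|=0.7605
  mid=-1.30074 |R|=0.54522 →hi
  mid=-1.81200 |R|=0.82968 →hi
  mid=-2.06764 |R|=1.06993 →lo
  mid=-1.93982 |R|=0.94163 →hi
  mid=-2.00373 |R|=1.00374 →lo
  mid=-1.97178 |R|=0.97217 →hi
  mid=-1.98775 |R|=0.98783 →hi
  mid=-1.99574 |R|=0.99575 →hi
  ...
  [-2.00011,-1.99999] ⇒ x*=-2.0000
Stable set (-2.0000, 0).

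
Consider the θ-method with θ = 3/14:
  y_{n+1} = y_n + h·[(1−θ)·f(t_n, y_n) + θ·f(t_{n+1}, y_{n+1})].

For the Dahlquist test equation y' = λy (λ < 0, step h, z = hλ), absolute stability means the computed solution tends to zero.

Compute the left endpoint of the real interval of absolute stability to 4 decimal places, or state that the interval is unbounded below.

left endpoint -3.5000.

Set f=λy, z=hλ:
  y_{n+1} = y_n + z·[11/14·y_n + 3/14·y_{n+1}] ⇒ (1 − 3/14z)y_{n+1} = (1 + 11/14z)y_n
  ⇒ R(z) = (1 + 11/14z)/(1 − 3/14z).

Boundary: |R(x)|=1, x<0.
x=-0.7: |R|=0.3913
R=−1: 1+11/14x = −1+3/14x ⇒ -4/7x=2 ⇒ x=2/(-4/7)=-3.5000
Confirm numerically:
  x=-2.347: |R|=0.56162 <1
  x=-2.182: |R|=0.48681 <1
  x=-2.077: |R|=0.43730 <1
  x=-4.000: |R|=1.15385 >1
  x=-3.683: |R|=1.05845 >1
  x=-3.568: |R|=1.02202 >1
So |R|<1 on (-3.5000, 0).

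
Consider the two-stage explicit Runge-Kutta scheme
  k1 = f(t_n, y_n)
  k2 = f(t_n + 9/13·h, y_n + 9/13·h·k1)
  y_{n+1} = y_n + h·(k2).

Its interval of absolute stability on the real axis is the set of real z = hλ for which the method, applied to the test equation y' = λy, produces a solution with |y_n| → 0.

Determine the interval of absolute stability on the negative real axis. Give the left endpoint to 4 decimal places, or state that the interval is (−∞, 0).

z∈(-1.4444,0).

Set f=λy, z=hλ:
  k1=λy_n ⇒ h·k1=z·y_n;  k2=λ(1+9/13z)y_n ⇒ h·k2=z(1+9/13z)y_n
  y_{n+1}/y_n = 1 + z(1+9/13z) = 1 + z + 9/13z²
  R(z) = 1 + z + 9/13z².

Find x<0 with |R(x)|<1.
x=-0.71: |R|=0.6390
R=1: x+9/13x²=0 ⇒ x=−13/9=-1.4444; min R=1−1/(4·9/13)=0.6389>−1
Confirm numerically:
  x=-1.412: |R|=0.96828 <1
  x=-1.248: |R|=0.83027 <1
  x=-1.165: |R|=0.77462 <1
  x=-0.798: |R|=0.64286 <1
  x=-1.938: |R|=1.66220 >1
  x=-1.694: |R|=1.29267 >1
  x=-1.579: |R|=1.14709 >1
So |R|<1 on (-1.4444, 0).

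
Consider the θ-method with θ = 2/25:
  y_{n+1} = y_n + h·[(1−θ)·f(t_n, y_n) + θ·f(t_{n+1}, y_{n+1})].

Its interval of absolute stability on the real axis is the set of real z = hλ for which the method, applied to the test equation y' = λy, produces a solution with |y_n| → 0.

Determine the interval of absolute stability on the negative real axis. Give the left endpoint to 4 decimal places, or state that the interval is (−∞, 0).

Test eqn y'=λy, z=hλ:
  y_{n+1} = y_n + z·[23/25·y_n + 2/25·y_{n+1}] ⇒ (1 − 2/25z)y_{n+1} = (1 + 23/25z)y_n
  R(z) = (1 + 23/25z)/(1 − 2/25z).

Find x<0 with |R(x)|<1.
x=-1.71: |R|=0.5042
R=−1: 1+23/25x = −1+2/25x ⇒ -21/25x=2 ⇒ x=2/(-21/25)=-2.3810
Confirm numerically:
  x=-1.665: |R|=0.46929 <1
  x=-1.530: |R|=0.36315 <1
  x=-1.078: |R|=0.00759 <1
  x=-1.007: |R|=0.06808 <1
  x=-2.947: |R|=1.38477 >1
  x=-2.644: |R|=1.18238 >1
  x=-2.411: |R|=1.02116 >1
So |R|<1 on (-2.3810, 0).

z∈(-2.3810,0).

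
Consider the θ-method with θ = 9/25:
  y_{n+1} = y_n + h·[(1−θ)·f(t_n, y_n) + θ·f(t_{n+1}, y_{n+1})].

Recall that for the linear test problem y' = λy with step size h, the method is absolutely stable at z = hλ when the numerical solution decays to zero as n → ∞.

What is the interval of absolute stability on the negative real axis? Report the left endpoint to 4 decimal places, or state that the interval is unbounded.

With y'=λy (z=hλ):
  y_{n+1} = y_n + z·[16/25·y_n + 9/25·y_{n+1}] ⇒ (1 − 9/25z)y_{n+1} = (1 + 16/25z)y_n
  R(z) = (1 + 16/25z)/(1 − 9/25z).

Need |R(x)|<1, x<0.
x=-0.74: |R|=0.4157
R=−1: 1+16/25x = −1+9/25x ⇒ -7/25x=2 ⇒ x=2/(-7/25)=-7.1429
Confirm numerically:
  x=-6.960: |R|=0.98539 <1
  x=-5.501: |R|=0.84575 <1
  x=-4.819: |R|=0.76208 <1
  x=-3.777: |R|=0.60061 <1
  x=-7.614: |R|=1.03526 >1
  x=-7.526: |R|=1.02892 >1
Stable set (-7.1429, 0).

z∈(-7.1429,0).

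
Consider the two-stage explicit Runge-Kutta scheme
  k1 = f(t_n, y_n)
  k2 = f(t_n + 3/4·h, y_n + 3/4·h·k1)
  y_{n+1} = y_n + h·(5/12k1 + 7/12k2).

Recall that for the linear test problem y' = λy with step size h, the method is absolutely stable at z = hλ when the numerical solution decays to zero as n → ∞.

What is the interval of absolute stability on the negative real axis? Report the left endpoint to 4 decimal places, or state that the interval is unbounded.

z∈(-2.2857,0).

Test eqn y'=λy, z=hλ:
  k1=λy_n ⇒ h·k1=z·y_n;  k2=λ(1+3/4z)y_n ⇒ h·k2=z(1+3/4z)y_n
  y_{n+1}/y_n = 1 + 5/12z + 7/12z(1+3/4z) = 1 + z + 7/16z²
  R(z) = 1 + z + 7/16z².

Find x<0 with |R(x)|<1.
x=-1.44: |R|=0.4672
R=1: x+7/16x²=0 ⇒ x=−16/7=-2.2857; min R=1−1/(4·7/16)=0.4286>−1
Confirm numerically:
  x=-2.102: |R|=0.83105 <1
  x=-1.731: |R|=0.57991 <1
  x=-1.634: |R|=0.53411 <1
  x=-1.203: |R|=0.43015 <1
  x=-2.512: |R|=1.24869 >1
  x=-2.430: |R|=1.15339 >1
  x=-2.424: |R|=1.14665 >1
So |R|<1 on (-2.2857, 0).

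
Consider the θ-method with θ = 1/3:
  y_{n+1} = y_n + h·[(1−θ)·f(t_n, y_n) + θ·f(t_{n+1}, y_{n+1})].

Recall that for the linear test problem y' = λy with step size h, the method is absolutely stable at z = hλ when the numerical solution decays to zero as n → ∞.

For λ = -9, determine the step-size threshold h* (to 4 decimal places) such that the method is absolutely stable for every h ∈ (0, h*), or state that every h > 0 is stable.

Test eqn y'=λy, z=hλ:
  y_{n+1} = y_n + z·[2/3·y_n + 1/3·y_{n+1}] ⇒ (1 − 1/3z)y_{n+1} = (1 + 2/3z)y_n
  Hence R(z) = (1 + 2/3z)/(1 − 1/3z).

Solve |R(x)|<1 on ℝ⁻.
x=-1.3: |R|=0.0930
R=−1: 1+2/3x = −1+1/3x ⇒ -1/3x=2 ⇒ x=2/(-1/3)=-6.0000
Confirm numerically:
  x=-5.759: |R|=0.97249 <1
  x=-5.155: |R|=0.89638 <1
  x=-3.608: |R|=0.63801 <1
  x=-3.050: |R|=0.51240 <1
  x=-6.252: |R|=1.02724 >1
  x=-6.030: |R|=1.00332 >1
So |R|<1 on (-6.0000, 0).

(-6.0000,0); λ=-9 ⇒ h* = (6)/9 = 0.6667.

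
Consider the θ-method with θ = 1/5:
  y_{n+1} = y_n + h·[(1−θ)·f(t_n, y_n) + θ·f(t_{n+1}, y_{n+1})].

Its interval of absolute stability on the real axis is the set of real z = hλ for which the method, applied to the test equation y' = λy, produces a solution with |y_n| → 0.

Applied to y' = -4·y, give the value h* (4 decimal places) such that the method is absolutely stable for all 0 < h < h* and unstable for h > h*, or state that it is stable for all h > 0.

On y'=λy, z=hλ:
  y_{n+1} = y_n + z·[4/5·y_n + 1/5·y_{n+1}] ⇒ (1 − 1/5z)y_{n+1} = (1 + 4/5z)y_n
  so R(z) = (1 + 4/5z)/(1 − 1/5z).

Boundary: |R(x)|=1, x<0.
x=-1.43: |R|=0.1120
R=−1: 1+4/5x = −1+1/5x ⇒ -3/5x=2 ⇒ x=2/(-3/5)=-3.3333
Confirm numerically:
  x=-3.094: |R|=0.91129 <1
  x=-2.941: |R|=0.85178 <1
  x=-2.762: |R|=0.77918 <1
  x=-2.085: |R|=0.47142 <1
  x=-3.680: |R|=1.11982 >1
  x=-3.599: |R|=1.09269 >1
Interval (-3.3333, 0).

(-3.3333,0); λ=-4 ⇒ h* = (10/3)/4 = 0.8333.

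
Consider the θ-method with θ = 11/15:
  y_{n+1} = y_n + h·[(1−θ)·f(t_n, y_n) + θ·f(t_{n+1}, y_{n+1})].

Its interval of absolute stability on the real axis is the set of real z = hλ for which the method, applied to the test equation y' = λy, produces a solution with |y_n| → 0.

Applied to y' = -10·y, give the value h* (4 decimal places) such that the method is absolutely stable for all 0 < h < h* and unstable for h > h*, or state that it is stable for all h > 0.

interval (−∞, 0). Any h>0 works for λ=-10.

With y'=λy (z=hλ):
  y_{n+1} = y_n + z·[4/15·y_n + 11/15·y_{n+1}] ⇒ (1 − 11/15z)y_{n+1} = (1 + 4/15z)y_n
  R(z) = (1 + 4/15z)/(1 − 11/15z).

Solve |R(x)|<1 on ℝ⁻.
x=-1.54: |R|=0.2768
x=-2: |R|=0.1892
x=-10: |R|=0.2000
x=-100: |R|=0.3453
θ=11/15≥1/2 ⇒ |1+4/15x|<|1−11/15x| ∀x<0 ⇒ interval (−∞,0).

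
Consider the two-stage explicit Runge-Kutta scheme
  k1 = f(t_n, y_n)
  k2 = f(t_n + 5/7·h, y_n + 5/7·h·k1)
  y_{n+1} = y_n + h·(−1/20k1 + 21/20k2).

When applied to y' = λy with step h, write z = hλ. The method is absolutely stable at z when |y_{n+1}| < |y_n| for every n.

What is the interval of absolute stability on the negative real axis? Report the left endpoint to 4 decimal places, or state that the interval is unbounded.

(-1.3333, 0).

With y'=λy (z=hλ):
  k1=λy_n ⇒ h·k1=z·y_n;  k2=λ(1+5/7z)y_n ⇒ h·k2=z(1+5/7z)y_n
  y_{n+1}/y_n = 1 − 1/20z + 21/20z(1+5/7z) = 1 + z + 3/4z²
  Hence R(z) = 1 + z + 3/4z².

Solve |R(x)|<1 on ℝ⁻.
x=-0.34: |R|=0.7467
R=1: x+3/4x²=0 ⇒ x=−4/3=-1.3333; min R=1−1/(4·3/4)=0.6667>−1
Confirm numerically:
  x=-1.310: |R|=0.97708 <1
  x=-1.113: |R|=0.81608 <1
  x=-0.919: |R|=0.71442 <1
  x=-1.747: |R|=1.54201 >1
  x=-1.426: |R|=1.09911 >1
  x=-1.382: |R|=1.05044 >1
Interval (-1.3333, 0).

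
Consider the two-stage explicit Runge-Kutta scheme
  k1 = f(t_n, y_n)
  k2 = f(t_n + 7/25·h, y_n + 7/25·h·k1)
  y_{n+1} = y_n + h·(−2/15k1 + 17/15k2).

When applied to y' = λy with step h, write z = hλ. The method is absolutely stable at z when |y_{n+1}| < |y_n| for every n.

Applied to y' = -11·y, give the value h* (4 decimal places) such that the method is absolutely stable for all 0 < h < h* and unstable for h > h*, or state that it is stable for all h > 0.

Set f=λy, z=hλ:
  k1=λy_n ⇒ h·k1=z·y_n;  k2=λ(1+7/25z)y_n ⇒ h·k2=z(1+7/25z)y_n
  y_{n+1}/y_n = 1 − 2/15z + 17/15z(1+7/25z) = 1 + z + 119/375z²
  R(z) = 1 + z + 119/375z².

Boundary: |R(x)|=1, x<0.
x=-1.68: |R|=0.2156
R=1: x+119/375x²=0 ⇒ x=−375/119=-3.1513; min R=1−1/(4·119/375)=0.2122>−1
Confirm numerically:
  x=-2.042: |R|=0.28121 <1
  x=-1.651: |R|=0.21399 <1
  x=-1.646: |R|=0.21376 <1
  x=-3.438: |R|=1.31283 >1
  x=-3.279: |R|=1.13292 >1
Interval (-3.1513, 0).

(-3.1513,0); λ=-11 ⇒ h* = (375/119)/11 = 0.2865.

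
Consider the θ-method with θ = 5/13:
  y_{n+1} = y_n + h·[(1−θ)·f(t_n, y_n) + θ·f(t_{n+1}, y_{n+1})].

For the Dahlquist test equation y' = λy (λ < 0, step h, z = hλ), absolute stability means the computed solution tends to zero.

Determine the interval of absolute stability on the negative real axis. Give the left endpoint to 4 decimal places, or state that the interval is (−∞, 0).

(-8.6667, 0).

On y'=λy, z=hλ:
  y_{n+1} = y_n + z·[8/13·y_n + 5/13·y_{n+1}] ⇒ (1 − 5/13z)y_{n+1} = (1 + 8/13z)y_n
  R(z) = (1 + 8/13z)/(1 − 5/13z).

Find x<0 with |R(x)|<1.
x=-0.58: |R|=0.5258
R=−1: 1+8/13x = −1+5/13x ⇒ -3/13x=2 ⇒ x=2/(-3/13)=-8.6667
Confirm numerically:
  x=-7.794: |R|=0.94962 <1
  x=-7.391: |R|=0.92339 <1
  x=-6.565: |R|=0.86241 <1
  x=-8.850: |R|=1.00961 >1
  x=-8.776: |R|=1.00577 >1
  x=-8.765: |R|=1.00519 >1
So |R|<1 on (-8.6667, 0).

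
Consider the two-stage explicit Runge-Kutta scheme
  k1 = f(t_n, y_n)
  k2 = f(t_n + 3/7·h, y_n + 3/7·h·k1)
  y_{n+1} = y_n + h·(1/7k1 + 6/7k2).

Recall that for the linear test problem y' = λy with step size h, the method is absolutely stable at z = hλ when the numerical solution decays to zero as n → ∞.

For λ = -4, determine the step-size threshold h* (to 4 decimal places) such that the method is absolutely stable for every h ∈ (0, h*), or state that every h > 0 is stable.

(-2.7222,0); λ=-4 ⇒ h* = (49/18)/4 = 0.6806.

On y'=λy, z=hλ:
  k1=λy_n ⇒ h·k1=z·y_n;  k2=λ(1+3/7z)y_n ⇒ h·k2=z(1+3/7z)y_n
  y_{n+1}/y_n = 1 + 1/7z + 6/7z(1+3/7z) = 1 + z + 18/49z²
  Hence R(z) = 1 + z + 18/49z².

Boundary: |R(x)|=1, x<0.
x=-0.48: |R|=0.6046
R=1: x+18/49x²=0 ⇒ x=−49/18=-2.7222; min R=1−1/(4·18/49)=0.3194>−1
Confirm numerically:
  x=-2.175: |R|=0.56278 <1
  x=-2.114: |R|=0.52767 <1
  x=-1.141: |R|=0.33724 <1
  x=-3.277: |R|=1.66784 >1
  x=-3.129: |R|=1.46756 >1
  x=-2.817: |R|=1.09808 >1
Stable set (-2.7222, 0).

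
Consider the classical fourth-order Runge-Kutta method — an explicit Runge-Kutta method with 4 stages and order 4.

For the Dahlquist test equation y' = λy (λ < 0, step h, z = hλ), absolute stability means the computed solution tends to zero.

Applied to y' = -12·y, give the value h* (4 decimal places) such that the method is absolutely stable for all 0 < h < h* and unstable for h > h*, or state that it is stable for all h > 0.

On y'=λy, z=hλ:
  order 4, 4-stage ⇒ R(z)=1+z+z^2/2+z^3/6+z^4/24
  (e.g. R(-0.94)=0.39590, |R|=0.39590)

Find x<0 with |R(x)|<1.
x=-0.94: |R|=0.3959
|R(-3.03)|=1.4361 |R(-2.2)|=0.4214 |R(-0.65)|=0.5229
Bisect:
  x_lo=-3.3928 |R|=2.3746  x_hi=-0.1040 |R|=0.9012
  mid=-1.74840 |R|=0.27863 →hi
  mid=-2.57059 |R|=0.72169 →hi
  mid=-2.98168 |R|=1.33878 →lo
  mid=-2.77613 |R|=0.98628 →hi
  mid=-2.87891 |R|=1.15056 →lo
  mid=-2.82752 |R|=1.06555 →lo
  mid=-2.80183 |R|=1.02522 →lo
  mid=-2.78898 |R|=1.00557 →lo
  ...
  [-2.78537,-2.78517] ⇒ x*=-2.7853
So |R|<1 on (-2.7853, 0).

(-2.7853,0); λ=-12 ⇒ h* = 0.2321.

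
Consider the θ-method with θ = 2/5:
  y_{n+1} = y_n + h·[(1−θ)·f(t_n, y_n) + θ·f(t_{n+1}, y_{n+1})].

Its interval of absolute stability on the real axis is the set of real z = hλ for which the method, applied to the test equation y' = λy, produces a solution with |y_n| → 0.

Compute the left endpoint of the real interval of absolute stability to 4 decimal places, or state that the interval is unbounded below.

On y'=λy, z=hλ:
  y_{n+1} = y_n + z·[3/5·y_n + 2/5·y_{n+1}] ⇒ (1 − 2/5z)y_{n+1} = (1 + 3/5z)y_n
  so R(z) = (1 + 3/5z)/(1 − 2/5z).

Boundary: |R(x)|=1, x<0.
x=-0.86: |R|=0.3601
R=−1: 1+3/5x = −1+2/5x ⇒ -1/5x=2 ⇒ x=2/(-1/5)=-10.0000
Confirm numerically:
  x=-7.737: |R|=0.88947 <1
  x=-6.986: |R|=0.84113 <1
  x=-4.532: |R|=0.61121 <1
  x=-10.559: |R|=1.02140 >1
  x=-10.394: |R|=1.01528 >1
  x=-10.280: |R|=1.01095 >1
Interval (-10.0000, 0).

z* = -10.0000.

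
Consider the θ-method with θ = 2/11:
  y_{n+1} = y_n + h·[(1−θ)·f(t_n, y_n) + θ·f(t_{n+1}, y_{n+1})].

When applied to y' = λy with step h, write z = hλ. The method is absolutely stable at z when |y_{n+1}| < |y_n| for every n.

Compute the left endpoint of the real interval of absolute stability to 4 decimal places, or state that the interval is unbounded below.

left endpoint -3.1429.

On y'=λy, z=hλ:
  y_{n+1} = y_n + z·[9/11·y_n + 2/11·y_{n+1}] ⇒ (1 − 2/11z)y_{n+1} = (1 + 9/11z)y_n
  ⇒ R(z) = (1 + 9/11z)/(1 − 2/11z).

Need |R(x)|<1, x<0.
x=-1.45: |R|=0.1475
R=−1: 1+9/11x = −1+2/11x ⇒ -7/11x=2 ⇒ x=2/(-7/11)=-3.1429
Confirm numerically:
  x=-2.914: |R|=0.90480 <1
  x=-1.801: |R|=0.35673 <1
  x=-1.704: |R|=0.30094 <1
  x=-1.561: |R|=0.21590 <1
  x=-3.442: |R|=1.11709 >1
  x=-3.212: |R|=1.02778 >1
  x=-3.191: |R|=1.01939 >1
Stable set (-3.1429, 0).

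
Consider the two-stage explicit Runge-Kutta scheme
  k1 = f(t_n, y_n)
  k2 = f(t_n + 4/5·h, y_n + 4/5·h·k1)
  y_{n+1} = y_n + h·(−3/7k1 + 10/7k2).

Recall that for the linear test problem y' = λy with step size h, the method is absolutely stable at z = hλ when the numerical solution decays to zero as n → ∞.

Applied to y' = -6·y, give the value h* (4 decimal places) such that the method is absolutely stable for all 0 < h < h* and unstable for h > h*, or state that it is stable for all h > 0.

(-0.8750,0); λ=-6 ⇒ h* = (7/8)/6 = 0.1458.

Set f=λy, z=hλ:
  k1=λy_n ⇒ h·k1=z·y_n;  k2=λ(1+4/5z)y_n ⇒ h·k2=z(1+4/5z)y_n
  y_{n+1}/y_n = 1 − 3/7z + 10/7z(1+4/5z) = 1 + z + 8/7z²
  ⇒ R(z) = 1 + z + 8/7z².

Need |R(x)|<1, x<0.
x=-1.63: |R|=2.4065
R=1: x+8/7x²=0 ⇒ x=−7/8=-0.8750; min R=1−1/(4·8/7)=0.7812>−1
Confirm numerically:
  x=-0.841: |R|=0.96732 <1
  x=-0.713: |R|=0.86799 <1
  x=-0.612: |R|=0.81605 <1
  x=-0.353: |R|=0.78941 <1
  x=-1.123: |R|=1.31829 >1
  x=-0.981: |R|=1.11884 >1
So |R|<1 on (-0.8750, 0).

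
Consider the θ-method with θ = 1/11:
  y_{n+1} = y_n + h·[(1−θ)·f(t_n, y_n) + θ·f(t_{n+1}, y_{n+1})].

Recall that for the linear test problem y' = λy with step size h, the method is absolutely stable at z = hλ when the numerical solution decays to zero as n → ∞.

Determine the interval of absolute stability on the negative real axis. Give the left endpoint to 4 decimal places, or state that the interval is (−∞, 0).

(-2.4444, 0).

Set f=λy, z=hλ:
  y_{n+1} = y_n + z·[10/11·y_n + 1/11·y_{n+1}] ⇒ (1 − 1/11z)y_{n+1} = (1 + 10/11z)y_n
  ⇒ R(z) = (1 + 10/11z)/(1 − 1/11z).

Solve |R(x)|<1 on ℝ⁻.
x=-1.68: |R|=0.4574
R=−1: 1+10/11x = −1+1/11x ⇒ -9/11x=2 ⇒ x=2/(-9/11)=-2.4444
Confirm numerically:
  x=-2.222: |R|=0.84859 <1
  x=-1.752: |R|=0.51129 <1
  x=-1.284: |R|=0.14979 <1
  x=-1.004: |R|=0.07997 <1
  x=-2.982: |R|=1.34602 >1
  x=-2.902: |R|=1.29622 >1
  x=-2.900: |R|=1.29496 >1
Stable set (-2.4444, 0).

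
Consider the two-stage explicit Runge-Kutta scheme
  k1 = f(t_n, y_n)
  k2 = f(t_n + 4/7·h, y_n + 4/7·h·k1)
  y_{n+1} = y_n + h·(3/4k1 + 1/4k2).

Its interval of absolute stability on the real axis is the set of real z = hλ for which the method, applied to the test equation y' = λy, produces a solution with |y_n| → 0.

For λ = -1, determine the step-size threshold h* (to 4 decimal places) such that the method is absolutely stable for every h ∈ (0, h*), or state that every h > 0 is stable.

Set f=λy, z=hλ:
  k1=λy_n ⇒ h·k1=z·y_n;  k2=λ(1+4/7z)y_n ⇒ h·k2=z(1+4/7z)y_n
  y_{n+1}/y_n = 1 + 3/4z + 1/4z(1+4/7z) = 1 + z + 1/7z²
  R(z) = 1 + z + 1/7z².

Find x<0 with |R(x)|<1.
x=-1.71: |R|=0.2923
R=1: x+1/7x²=0 ⇒ x=−7=-7.0000; min R=1−1/(4·1/7)=-0.7500>−1
Confirm numerically:
  x=-6.295: |R|=0.36600 <1
  x=-6.093: |R|=0.21052 <1
  x=-3.218: |R|=0.73864 <1
  x=-2.882: |R|=0.69544 <1
  x=-7.308: |R|=1.32155 >1
  x=-7.282: |R|=1.29336 >1
  x=-7.065: |R|=1.06560 >1
Interval (-7.0000, 0).

(-7.0000,0); λ=-1 ⇒ h* = (7)/1 = 7.0000.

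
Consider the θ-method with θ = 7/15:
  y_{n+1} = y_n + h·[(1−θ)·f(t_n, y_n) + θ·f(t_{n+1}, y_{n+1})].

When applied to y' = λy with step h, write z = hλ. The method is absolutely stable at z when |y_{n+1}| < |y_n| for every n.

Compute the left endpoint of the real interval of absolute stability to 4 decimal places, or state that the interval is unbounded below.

Set f=λy, z=hλ:
  y_{n+1} = y_n + z·[8/15·y_n + 7/15·y_{n+1}] ⇒ (1 − 7/15z)y_{n+1} = (1 + 8/15z)y_n
  ⇒ R(z) = (1 + 8/15z)/(1 − 7/15z).

Solve |R(x)|<1 on ℝ⁻.
x=-1.36: |R|=0.1680
R=−1: 1+8/15x = −1+7/15x ⇒ -1/15x=2 ⇒ x=2/(-1/15)=-30.0000
Confirm numerically:
  x=-29.186: |R|=0.99629 <1
  x=-22.205: |R|=0.95426 <1
  x=-18.341: |R|=0.91869 <1
  x=-30.546: |R|=1.00239 >1
  x=-30.110: |R|=1.00049 >1
Stable set (-30.0000, 0).

left endpoint -30.0000.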